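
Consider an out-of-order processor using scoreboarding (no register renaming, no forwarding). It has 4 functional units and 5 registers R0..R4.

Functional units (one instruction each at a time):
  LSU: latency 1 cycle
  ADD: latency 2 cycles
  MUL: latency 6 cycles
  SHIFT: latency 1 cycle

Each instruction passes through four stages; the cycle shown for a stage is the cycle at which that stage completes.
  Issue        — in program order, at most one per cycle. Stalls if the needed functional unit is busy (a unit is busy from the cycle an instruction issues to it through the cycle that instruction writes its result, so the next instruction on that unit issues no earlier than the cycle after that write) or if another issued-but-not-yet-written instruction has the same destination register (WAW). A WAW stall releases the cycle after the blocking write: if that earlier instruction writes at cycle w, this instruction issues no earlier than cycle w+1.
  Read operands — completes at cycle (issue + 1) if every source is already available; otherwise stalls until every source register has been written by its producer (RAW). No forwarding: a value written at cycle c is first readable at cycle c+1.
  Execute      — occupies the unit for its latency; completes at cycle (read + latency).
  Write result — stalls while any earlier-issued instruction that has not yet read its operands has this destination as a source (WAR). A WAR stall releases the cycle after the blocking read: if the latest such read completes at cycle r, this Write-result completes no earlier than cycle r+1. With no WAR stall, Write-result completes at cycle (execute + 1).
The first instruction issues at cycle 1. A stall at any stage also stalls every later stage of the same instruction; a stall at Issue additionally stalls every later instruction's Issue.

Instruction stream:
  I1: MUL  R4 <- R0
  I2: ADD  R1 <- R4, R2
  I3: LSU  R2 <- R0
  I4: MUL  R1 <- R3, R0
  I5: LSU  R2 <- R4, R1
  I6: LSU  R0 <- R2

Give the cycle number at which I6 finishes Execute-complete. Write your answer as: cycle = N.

cycle = 28

c1: I1→MUL
c2: I1 RO, I2→ADD
c3: I3→LSU
c4: I3 RO
c5: I3 EX
c8: I1 EX
c9: I1 WR R4
c10: I2 RO
c11: I3 WR R2
c12: I2 EX
c13: I2 WR R1
c14: I4→MUL
c15: I4 RO, I5→LSU
c21: I4 EX
c22: I4 WR R1
c23: I5 RO
c24: I5 EX
c25: I5 WR R2
c26: I6→LSU
c27: I6 RO
c28: I6 EX
c29: I6 WR R0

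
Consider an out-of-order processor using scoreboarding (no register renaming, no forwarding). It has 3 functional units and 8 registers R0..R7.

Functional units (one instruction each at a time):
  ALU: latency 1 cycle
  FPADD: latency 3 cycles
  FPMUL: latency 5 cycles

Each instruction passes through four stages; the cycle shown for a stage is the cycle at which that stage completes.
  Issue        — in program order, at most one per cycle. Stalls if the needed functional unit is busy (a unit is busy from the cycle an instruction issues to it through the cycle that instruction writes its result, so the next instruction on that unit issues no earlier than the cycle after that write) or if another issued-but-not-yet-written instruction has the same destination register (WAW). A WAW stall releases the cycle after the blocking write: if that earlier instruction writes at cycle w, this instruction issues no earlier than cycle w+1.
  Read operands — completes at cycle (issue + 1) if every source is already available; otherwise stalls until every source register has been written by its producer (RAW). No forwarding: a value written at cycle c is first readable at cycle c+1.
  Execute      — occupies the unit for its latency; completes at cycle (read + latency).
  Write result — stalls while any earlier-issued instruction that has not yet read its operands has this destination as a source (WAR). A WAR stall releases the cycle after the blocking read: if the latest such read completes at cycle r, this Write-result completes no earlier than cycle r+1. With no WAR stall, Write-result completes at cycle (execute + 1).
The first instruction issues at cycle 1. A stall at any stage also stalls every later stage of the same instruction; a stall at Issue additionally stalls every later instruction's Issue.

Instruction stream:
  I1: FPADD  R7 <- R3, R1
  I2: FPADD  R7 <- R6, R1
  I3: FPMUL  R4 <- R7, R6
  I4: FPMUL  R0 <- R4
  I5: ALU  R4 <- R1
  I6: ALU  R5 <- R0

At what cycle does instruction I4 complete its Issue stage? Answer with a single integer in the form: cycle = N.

cycle = 20

cycle 1: I1 issues→FPADD
cycle 2: I1 reads
cycle 5: I1 exec-done
cycle 6: I1 writes R7
cycle 7: I2 issues→FPADD
cycle 8: I2 reads, I3 issues→FPMUL
cycle 11: I2 exec-done
cycle 12: I2 writes R7
cycle 13: I3 reads
cycle 18: I3 exec-done
cycle 19: I3 writes R4
cycle 20: I4 issues→FPMUL
cycle 21: I4 reads, I5 issues→ALU
cycle 22: I5 reads
cycle 23: I5 exec-done
cycle 24: I5 writes R4
cycle 25: I6 issues→ALU
cycle 26: I4 exec-done
cycle 27: I4 writes R0
cycle 28: I6 reads
cycle 29: I6 exec-done
cycle 30: I6 writes R5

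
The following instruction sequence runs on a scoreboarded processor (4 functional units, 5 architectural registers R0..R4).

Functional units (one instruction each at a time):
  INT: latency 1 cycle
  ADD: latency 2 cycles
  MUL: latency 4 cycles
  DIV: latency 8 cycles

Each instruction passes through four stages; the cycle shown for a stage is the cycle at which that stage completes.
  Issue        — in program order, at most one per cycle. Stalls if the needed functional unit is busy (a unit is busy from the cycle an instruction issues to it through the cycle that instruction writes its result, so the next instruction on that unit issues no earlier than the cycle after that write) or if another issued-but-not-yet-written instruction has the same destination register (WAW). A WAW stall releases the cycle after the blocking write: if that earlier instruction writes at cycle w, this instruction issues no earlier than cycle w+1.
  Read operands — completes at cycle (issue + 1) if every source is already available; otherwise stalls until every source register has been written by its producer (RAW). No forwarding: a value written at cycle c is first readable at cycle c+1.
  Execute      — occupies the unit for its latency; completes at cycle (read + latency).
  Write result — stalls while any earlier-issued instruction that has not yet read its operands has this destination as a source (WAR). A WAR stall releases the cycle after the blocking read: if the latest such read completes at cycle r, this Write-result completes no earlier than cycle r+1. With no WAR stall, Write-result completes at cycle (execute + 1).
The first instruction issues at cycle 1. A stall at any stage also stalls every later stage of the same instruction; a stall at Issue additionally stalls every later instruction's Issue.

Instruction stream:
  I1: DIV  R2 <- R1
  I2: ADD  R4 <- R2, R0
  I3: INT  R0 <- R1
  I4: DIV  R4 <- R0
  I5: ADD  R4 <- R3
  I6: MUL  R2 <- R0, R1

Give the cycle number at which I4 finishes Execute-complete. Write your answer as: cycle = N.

cycle = 25

1) issue 1, read 2, done 10, write 11
2) issue 2, read 12, done 14, write 15  <RAW R2: wait I1 write@11>
3) issue 3, read 4, done 5, write 13  <WAR R0: wait I2 read@12>
4) issue 16, read 17, done 25, write 26  <WAW R4: wait I2 write@15>
5) issue 27, read 28, done 30, write 31  <WAW R4: wait I4 write@26>
6) issue 28, read 29, done 33, write 34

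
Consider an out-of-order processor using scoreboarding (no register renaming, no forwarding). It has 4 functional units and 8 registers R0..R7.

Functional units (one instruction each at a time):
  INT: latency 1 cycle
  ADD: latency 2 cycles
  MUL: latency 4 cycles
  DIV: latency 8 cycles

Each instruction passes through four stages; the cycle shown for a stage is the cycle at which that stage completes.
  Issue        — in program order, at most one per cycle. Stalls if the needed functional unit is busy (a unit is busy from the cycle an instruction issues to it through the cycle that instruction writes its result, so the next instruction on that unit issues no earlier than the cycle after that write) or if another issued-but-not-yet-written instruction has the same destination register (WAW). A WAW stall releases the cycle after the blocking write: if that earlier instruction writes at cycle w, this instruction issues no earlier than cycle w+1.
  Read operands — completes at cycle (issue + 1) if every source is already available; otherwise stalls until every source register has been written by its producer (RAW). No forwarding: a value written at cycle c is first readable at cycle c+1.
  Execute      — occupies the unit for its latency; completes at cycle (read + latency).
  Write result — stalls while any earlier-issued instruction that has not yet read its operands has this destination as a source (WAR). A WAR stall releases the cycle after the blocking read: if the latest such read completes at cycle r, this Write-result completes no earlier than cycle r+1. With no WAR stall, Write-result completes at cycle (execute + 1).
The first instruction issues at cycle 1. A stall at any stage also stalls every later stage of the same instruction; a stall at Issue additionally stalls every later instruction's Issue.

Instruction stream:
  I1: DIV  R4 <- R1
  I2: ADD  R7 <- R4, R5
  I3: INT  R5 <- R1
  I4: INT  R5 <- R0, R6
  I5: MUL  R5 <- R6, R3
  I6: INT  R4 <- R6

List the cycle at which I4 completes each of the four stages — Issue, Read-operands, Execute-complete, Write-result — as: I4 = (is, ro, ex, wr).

  I1 | 1 | 2 | 10 | 11
  I2 | 2 | 12 | 14 | 15   RAW R4: wait I1 write@11
  I3 | 3 | 4 | 5 | 13   WAR R5: wait I2 read@12
  I4 | 14 | 15 | 16 | 17   struct: INT busy until I3 writes@13
  I5 | 18 | 19 | 23 | 24   WAW R5: wait I4 write@17
  I6 | 19 | 20 | 21 | 22

I4 = (14, 15, 16, 17)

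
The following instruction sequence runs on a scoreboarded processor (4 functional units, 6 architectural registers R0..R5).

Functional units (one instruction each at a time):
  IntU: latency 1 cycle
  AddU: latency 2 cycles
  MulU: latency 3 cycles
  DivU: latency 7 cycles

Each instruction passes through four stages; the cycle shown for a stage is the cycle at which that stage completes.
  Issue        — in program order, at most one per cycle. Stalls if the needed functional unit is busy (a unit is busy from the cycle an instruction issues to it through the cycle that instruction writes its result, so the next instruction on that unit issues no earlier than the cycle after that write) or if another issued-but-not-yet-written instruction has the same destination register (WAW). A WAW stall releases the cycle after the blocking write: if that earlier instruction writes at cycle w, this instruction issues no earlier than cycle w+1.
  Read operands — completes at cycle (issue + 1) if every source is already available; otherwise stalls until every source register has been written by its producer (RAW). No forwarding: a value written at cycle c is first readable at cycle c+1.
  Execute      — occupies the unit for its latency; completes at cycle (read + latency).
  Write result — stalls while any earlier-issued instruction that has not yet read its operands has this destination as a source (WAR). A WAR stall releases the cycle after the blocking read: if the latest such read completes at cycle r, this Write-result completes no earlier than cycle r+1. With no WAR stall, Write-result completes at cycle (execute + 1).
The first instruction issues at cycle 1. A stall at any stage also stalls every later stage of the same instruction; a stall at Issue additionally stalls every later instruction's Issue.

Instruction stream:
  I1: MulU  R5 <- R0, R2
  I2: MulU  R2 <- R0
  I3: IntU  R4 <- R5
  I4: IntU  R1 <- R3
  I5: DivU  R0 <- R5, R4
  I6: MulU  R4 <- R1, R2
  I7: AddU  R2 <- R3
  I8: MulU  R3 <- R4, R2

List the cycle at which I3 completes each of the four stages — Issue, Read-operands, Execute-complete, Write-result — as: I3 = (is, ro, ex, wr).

[1] I1 issues→MulU
[2] I1 reads
[5] I1 exec-done
[6] I1 writes R5
[7] I2 issues→MulU
[8] I2 reads · I3 issues→IntU
[9] I3 reads
[10] I3 exec-done
[11] I2 exec-done · I3 writes R4
[12] I2 writes R2 · I4 issues→IntU
[13] I4 reads · I5 issues→DivU
[14] I4 exec-done · I5 reads · I6 issues→MulU
[15] I4 writes R1 · I7 issues→AddU
[16] I6 reads · I7 reads
[18] I7 exec-done
[19] I6 exec-done · I7 writes R2
[20] I6 writes R4
[21] I5 exec-done · I8 issues→MulU
[22] I5 writes R0 · I8 reads
[25] I8 exec-done
[26] I8 writes R3

I3 = (8, 9, 10, 11)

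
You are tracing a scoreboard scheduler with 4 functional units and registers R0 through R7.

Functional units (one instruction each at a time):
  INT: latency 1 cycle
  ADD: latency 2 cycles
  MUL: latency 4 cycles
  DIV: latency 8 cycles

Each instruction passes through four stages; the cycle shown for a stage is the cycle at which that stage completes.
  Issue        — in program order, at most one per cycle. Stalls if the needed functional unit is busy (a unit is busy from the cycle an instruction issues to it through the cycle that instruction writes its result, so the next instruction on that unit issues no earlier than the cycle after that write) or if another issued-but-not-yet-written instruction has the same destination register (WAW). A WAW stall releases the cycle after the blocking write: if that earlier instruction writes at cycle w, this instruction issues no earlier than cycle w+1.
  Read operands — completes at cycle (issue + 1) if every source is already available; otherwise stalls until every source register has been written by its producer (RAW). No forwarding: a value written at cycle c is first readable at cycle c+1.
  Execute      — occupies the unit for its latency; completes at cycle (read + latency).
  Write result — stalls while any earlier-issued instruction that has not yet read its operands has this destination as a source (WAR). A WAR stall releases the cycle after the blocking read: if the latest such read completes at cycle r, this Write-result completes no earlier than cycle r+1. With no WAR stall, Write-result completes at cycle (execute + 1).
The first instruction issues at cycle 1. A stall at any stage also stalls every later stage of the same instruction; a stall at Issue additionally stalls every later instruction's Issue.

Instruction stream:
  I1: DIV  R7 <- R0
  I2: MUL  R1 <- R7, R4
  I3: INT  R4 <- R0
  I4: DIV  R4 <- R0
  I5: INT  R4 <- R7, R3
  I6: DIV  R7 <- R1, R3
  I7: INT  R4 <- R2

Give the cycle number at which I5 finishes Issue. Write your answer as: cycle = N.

cycle = 25

[I1] 1/2/10/11
[I2] 2/12/16/17  (RAW R7: wait I1 write@11)
[I3] 3/4/5/13  (WAR R4: wait I2 read@12)
[I4] 14/15/23/24  (WAW R4: wait I3 write@13)
[I5] 25/26/27/28  (WAW R4: wait I4 write@24)
[I6] 26/27/35/36
[I7] 29/30/31/32  (struct: INT busy until I5 writes@28)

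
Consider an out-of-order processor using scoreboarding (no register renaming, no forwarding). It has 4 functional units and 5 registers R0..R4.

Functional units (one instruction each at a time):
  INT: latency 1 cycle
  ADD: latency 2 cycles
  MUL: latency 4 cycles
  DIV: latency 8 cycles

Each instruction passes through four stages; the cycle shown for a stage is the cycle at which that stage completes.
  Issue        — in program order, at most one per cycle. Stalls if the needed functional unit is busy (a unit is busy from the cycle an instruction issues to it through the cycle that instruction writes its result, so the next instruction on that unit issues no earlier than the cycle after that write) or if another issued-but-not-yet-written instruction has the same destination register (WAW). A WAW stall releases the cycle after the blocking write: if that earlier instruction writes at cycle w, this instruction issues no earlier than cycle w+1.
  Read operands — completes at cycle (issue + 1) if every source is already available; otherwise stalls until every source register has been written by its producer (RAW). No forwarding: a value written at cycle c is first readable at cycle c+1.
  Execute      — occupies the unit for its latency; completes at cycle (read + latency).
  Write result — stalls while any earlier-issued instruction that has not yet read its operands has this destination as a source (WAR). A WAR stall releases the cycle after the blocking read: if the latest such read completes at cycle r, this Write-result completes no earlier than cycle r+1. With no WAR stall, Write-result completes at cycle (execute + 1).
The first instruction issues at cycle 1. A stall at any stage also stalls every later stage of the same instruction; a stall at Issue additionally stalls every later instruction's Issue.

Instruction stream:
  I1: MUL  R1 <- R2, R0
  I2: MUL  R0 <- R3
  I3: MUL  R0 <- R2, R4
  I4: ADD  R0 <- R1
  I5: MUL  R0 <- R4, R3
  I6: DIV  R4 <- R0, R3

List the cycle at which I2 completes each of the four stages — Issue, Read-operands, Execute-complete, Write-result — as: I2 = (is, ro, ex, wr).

I1 -> (1, 2, 6, 7)
I2 -> (8, 9, 13, 14)  // struct: MUL busy until I1 writes@7
I3 -> (15, 16, 20, 21)  // struct: MUL busy until I2 writes@14
I4 -> (22, 23, 25, 26)  // WAW R0: wait I3 write@21
I5 -> (27, 28, 32, 33)  // WAW R0: wait I4 write@26
I6 -> (28, 34, 42, 43)  // RAW R0: wait I5 write@33

I2 = (8, 9, 13, 14)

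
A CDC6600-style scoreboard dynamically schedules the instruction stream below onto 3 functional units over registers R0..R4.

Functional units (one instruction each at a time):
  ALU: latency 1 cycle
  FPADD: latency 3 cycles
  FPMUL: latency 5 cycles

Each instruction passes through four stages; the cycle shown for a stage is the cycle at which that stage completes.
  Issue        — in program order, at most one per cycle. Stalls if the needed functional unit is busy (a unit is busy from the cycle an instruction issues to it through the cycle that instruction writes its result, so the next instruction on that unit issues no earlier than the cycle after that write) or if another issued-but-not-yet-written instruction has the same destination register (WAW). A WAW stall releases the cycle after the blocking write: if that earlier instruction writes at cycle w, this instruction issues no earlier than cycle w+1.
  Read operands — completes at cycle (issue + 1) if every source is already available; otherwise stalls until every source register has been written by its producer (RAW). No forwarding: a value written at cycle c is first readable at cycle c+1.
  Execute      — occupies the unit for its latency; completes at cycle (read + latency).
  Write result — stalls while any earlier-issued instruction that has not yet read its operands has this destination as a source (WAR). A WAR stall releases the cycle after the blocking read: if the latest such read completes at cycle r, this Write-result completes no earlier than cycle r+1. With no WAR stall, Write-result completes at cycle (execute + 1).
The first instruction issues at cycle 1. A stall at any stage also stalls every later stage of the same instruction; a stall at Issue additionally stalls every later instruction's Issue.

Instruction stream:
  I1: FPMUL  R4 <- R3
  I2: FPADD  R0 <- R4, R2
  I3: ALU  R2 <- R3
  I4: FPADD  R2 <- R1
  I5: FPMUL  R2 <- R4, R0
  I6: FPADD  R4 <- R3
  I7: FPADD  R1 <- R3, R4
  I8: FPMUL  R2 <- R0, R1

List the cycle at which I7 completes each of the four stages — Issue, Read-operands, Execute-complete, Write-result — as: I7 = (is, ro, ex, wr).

[1] I1 dispatched to FPMUL
[2] I1 operands ready; I2 dispatched to FPADD
[3] I3 dispatched to ALU
[4] I3 operands ready
[5] I3 complete
[7] I1 complete
[8] R4←I1
[9] I2 operands ready
[10] R2←I3
[12] I2 complete
[13] R0←I2
[14] I4 dispatched to FPADD
[15] I4 operands ready
[18] I4 complete
[19] R2←I4
[20] I5 dispatched to FPMUL
[21] I5 operands ready; I6 dispatched to FPADD
[22] I6 operands ready
[25] I6 complete
[26] I5 complete; R4←I6
[27] R2←I5; I7 dispatched to FPADD
[28] I7 operands ready; I8 dispatched to FPMUL
[31] I7 complete
[32] R1←I7
[33] I8 operands ready
[38] I8 complete
[39] R2←I8

I7 = (27, 28, 31, 32)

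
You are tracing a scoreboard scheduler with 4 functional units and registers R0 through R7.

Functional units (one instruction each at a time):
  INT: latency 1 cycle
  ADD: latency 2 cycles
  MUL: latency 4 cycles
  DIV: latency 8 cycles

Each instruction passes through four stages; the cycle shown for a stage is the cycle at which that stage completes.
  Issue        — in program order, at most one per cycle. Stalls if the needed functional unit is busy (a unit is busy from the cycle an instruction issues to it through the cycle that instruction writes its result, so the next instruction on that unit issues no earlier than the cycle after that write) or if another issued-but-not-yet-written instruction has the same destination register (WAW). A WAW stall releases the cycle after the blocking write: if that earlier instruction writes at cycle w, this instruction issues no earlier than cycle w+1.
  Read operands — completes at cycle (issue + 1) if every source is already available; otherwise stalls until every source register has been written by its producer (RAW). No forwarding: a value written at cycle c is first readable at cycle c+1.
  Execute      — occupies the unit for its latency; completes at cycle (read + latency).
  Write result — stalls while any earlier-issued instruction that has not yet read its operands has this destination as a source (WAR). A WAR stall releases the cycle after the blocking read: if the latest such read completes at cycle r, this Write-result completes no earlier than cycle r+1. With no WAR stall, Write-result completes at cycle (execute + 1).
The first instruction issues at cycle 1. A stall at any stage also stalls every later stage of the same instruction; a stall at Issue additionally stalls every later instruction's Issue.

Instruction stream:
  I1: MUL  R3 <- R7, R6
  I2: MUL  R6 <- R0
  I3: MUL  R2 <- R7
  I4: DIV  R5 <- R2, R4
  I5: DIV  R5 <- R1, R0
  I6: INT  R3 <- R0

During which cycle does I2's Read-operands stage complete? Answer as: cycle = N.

cycle = 9

I1  is:1  ro:2  ex:6  wr:7
I2  is:8  ro:9  ex:13  wr:14  — struct: MUL busy until I1 writes@7
I3  is:15  ro:16  ex:20  wr:21  — struct: MUL busy until I2 writes@14
I4  is:16  ro:22  ex:30  wr:31  — RAW R2: wait I3 write@21
I5  is:32  ro:33  ex:41  wr:42  — struct: DIV busy until I4 writes@31
I6  is:33  ro:34  ex:35  wr:36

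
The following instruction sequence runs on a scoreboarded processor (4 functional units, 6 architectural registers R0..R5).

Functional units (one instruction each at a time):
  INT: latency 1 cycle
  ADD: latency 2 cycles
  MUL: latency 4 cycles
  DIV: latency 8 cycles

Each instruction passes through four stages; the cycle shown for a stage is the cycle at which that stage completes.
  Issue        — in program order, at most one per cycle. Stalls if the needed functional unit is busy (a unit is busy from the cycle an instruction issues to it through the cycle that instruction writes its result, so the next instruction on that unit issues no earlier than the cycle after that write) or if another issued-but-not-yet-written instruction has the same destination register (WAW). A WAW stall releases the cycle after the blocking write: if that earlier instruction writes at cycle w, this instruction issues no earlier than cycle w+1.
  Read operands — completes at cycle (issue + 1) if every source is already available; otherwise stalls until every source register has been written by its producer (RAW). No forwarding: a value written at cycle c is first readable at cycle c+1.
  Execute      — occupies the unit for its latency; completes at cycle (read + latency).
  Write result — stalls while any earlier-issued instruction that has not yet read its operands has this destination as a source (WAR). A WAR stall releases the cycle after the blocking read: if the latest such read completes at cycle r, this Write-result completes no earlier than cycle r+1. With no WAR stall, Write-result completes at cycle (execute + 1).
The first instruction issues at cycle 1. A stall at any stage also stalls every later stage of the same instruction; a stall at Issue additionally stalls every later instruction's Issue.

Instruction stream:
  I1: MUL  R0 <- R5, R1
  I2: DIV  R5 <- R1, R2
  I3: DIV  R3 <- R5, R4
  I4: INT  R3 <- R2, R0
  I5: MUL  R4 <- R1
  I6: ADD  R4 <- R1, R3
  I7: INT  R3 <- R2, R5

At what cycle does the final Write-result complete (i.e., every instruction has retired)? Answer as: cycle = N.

cycle = 36

cycle 1: I1 issues→MUL
cycle 2: I1 reads | I2 issues→DIV
cycle 3: I2 reads
cycle 6: I1 exec-done
cycle 7: I1 writes R0
cycle 11: I2 exec-done
cycle 12: I2 writes R5
cycle 13: I3 issues→DIV
cycle 14: I3 reads
cycle 22: I3 exec-done
cycle 23: I3 writes R3
cycle 24: I4 issues→INT
cycle 25: I4 reads | I5 issues→MUL
cycle 26: I4 exec-done | I5 reads
cycle 27: I4 writes R3
cycle 30: I5 exec-done
cycle 31: I5 writes R4
cycle 32: I6 issues→ADD
cycle 33: I6 reads | I7 issues→INT
cycle 34: I7 reads
cycle 35: I6 exec-done | I7 exec-done
cycle 36: I6 writes R4 | I7 writes R3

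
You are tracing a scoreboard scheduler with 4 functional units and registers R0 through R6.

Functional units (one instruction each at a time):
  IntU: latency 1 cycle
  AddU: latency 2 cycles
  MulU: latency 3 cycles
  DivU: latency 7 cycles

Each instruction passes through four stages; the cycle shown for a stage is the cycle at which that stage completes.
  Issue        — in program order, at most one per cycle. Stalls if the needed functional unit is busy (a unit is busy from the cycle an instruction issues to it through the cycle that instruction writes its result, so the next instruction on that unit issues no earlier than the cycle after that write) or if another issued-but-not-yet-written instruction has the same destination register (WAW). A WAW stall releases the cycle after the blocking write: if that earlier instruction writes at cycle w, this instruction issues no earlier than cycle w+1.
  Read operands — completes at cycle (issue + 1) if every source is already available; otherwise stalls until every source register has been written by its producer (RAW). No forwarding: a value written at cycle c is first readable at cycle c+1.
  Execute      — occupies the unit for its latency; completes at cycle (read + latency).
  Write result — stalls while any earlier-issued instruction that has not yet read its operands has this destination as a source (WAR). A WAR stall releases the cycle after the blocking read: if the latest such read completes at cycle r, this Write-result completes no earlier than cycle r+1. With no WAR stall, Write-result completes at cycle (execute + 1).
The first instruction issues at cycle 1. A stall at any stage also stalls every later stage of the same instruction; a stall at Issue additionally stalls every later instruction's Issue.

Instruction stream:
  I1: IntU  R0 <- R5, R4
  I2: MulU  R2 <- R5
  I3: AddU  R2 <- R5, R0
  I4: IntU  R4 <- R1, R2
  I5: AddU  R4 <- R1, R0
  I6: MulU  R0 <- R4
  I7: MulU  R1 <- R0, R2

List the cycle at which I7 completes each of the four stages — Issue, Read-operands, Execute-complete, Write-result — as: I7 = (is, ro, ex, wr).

I7 = (26, 27, 30, 31)

  I1 | 1 | 2 | 3 | 4
  I2 | 2 | 3 | 6 | 7
  I3 | 8 | 9 | 11 | 12   WAW R2: wait I2 write@7
  I4 | 9 | 13 | 14 | 15   RAW R2: wait I3 write@12
  I5 | 16 | 17 | 19 | 20   WAW R4: wait I4 write@15
  I6 | 17 | 21 | 24 | 25   RAW R4: wait I5 write@20
  I7 | 26 | 27 | 30 | 31   struct: MulU busy until I6 writes@25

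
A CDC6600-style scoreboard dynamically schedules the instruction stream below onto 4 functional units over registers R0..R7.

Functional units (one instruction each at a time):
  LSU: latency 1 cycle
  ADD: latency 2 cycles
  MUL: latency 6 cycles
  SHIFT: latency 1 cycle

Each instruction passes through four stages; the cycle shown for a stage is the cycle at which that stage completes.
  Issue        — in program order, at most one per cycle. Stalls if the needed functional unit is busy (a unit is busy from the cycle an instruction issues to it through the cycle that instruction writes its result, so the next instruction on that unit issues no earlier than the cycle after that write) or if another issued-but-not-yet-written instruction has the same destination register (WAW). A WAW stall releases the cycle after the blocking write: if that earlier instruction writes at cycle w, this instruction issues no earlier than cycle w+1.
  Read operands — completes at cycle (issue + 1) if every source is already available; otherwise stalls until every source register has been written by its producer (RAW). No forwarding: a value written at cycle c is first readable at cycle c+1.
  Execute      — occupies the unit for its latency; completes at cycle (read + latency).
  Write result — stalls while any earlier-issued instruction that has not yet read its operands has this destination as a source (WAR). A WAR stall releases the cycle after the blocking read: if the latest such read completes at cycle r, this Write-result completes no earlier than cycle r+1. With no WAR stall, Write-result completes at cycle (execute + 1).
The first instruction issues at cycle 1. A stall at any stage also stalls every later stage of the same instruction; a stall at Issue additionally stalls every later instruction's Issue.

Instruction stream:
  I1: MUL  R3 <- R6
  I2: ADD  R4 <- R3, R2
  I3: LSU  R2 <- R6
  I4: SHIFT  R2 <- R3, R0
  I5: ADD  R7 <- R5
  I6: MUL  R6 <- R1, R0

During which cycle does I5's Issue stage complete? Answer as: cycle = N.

cycle = 14

t=1  I1 issues→MUL
t=2  I1 reads · I2 issues→ADD
t=3  I3 issues→LSU
t=4  I3 reads
t=5  I3 exec-done
t=8  I1 exec-done
t=9  I1 writes R3
t=10  I2 reads
t=11  I3 writes R2
t=12  I2 exec-done · I4 issues→SHIFT
t=13  I2 writes R4 · I4 reads
t=14  I4 exec-done · I5 issues→ADD
t=15  I4 writes R2 · I5 reads · I6 issues→MUL
t=16  I6 reads
t=17  I5 exec-done
t=18  I5 writes R7
t=22  I6 exec-done
t=23  I6 writes R6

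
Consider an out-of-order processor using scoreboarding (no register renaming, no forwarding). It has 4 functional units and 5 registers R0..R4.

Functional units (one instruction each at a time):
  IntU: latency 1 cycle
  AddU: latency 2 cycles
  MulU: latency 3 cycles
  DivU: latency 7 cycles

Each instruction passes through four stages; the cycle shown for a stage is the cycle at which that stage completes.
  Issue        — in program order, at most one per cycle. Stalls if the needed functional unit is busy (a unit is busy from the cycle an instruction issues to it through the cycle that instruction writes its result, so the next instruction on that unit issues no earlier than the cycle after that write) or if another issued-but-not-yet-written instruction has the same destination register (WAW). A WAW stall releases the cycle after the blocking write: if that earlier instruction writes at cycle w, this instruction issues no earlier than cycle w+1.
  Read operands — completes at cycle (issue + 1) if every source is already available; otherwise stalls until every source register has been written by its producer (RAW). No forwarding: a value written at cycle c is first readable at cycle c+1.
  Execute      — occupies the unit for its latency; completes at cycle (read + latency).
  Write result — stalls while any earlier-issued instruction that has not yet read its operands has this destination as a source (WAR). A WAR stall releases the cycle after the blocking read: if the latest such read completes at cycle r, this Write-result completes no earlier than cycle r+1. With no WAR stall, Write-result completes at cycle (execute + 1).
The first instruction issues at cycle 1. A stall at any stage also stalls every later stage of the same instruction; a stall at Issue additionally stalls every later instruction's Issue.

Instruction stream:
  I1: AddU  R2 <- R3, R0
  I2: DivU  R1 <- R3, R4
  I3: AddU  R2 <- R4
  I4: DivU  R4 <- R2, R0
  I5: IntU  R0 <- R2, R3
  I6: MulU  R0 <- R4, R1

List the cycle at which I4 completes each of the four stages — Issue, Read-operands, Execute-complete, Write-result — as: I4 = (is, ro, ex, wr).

I4 = (12, 13, 20, 21)

t=1  I1 issues→AddU
t=2  I1 reads | I2 issues→DivU
t=3  I2 reads
t=4  I1 exec-done
t=5  I1 writes R2
t=6  I3 issues→AddU
t=7  I3 reads
t=9  I3 exec-done
t=10  I2 exec-done | I3 writes R2
t=11  I2 writes R1
t=12  I4 issues→DivU
t=13  I4 reads | I5 issues→IntU
t=14  I5 reads
t=15  I5 exec-done
t=16  I5 writes R0
t=17  I6 issues→MulU
t=20  I4 exec-done
t=21  I4 writes R4
t=22  I6 reads
t=25  I6 exec-done
t=26  I6 writes R0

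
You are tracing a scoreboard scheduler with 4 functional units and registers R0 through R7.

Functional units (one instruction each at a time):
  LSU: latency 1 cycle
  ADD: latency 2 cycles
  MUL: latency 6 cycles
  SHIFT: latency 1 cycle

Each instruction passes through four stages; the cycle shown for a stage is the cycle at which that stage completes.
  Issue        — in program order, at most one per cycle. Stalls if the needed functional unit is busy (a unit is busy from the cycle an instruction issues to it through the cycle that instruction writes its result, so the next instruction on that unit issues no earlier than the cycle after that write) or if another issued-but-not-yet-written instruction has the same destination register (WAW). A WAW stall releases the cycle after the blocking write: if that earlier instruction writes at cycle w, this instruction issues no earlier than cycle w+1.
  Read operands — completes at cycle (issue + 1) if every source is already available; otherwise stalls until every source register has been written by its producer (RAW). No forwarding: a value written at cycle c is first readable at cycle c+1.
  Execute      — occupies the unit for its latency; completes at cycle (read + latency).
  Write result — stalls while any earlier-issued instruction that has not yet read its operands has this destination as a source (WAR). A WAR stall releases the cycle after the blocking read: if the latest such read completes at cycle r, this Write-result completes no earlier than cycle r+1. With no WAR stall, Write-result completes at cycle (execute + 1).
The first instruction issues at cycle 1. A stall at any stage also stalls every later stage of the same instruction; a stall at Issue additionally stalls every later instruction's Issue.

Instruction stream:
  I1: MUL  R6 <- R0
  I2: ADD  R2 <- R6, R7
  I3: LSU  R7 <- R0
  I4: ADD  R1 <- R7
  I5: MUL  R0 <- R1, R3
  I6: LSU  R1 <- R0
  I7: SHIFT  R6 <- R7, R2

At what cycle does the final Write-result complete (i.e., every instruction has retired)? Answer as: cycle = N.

I1 -> (1, 2, 8, 9)
I2 -> (2, 10, 12, 13)  // RAW R6: wait I1 write@9
I3 -> (3, 4, 5, 11)  // WAR R7: wait I2 read@10
I4 -> (14, 15, 17, 18)  // struct: ADD busy until I2 writes@13
I5 -> (15, 19, 25, 26)  // RAW R1: wait I4 write@18
I6 -> (19, 27, 28, 29)  // WAW R1: wait I4 write@18, RAW R0: wait I5 write@26
I7 -> (20, 21, 22, 23)

cycle = 29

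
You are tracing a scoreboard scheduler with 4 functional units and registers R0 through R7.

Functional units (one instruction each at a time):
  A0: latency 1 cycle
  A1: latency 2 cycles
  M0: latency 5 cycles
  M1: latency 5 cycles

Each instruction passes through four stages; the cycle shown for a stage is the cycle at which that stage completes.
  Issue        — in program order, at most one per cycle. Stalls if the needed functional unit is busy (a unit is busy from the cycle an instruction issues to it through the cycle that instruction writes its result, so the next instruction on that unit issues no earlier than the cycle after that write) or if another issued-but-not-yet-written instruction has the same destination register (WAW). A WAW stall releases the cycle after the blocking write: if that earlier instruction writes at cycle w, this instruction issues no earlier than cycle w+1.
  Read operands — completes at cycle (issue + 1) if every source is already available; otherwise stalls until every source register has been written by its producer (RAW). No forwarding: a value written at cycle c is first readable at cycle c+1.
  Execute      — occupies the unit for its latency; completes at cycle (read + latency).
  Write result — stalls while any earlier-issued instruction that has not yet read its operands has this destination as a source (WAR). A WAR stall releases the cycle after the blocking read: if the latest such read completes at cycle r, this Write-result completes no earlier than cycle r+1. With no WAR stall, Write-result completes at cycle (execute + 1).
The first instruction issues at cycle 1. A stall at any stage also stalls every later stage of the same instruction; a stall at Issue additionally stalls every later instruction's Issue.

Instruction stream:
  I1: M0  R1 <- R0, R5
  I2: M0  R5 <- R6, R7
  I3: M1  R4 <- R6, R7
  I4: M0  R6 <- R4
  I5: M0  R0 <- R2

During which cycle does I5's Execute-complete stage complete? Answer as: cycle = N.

[1] I1 dispatched to M0
[2] I1 operands ready
[7] I1 complete
[8] R1←I1
[9] I2 dispatched to M0
[10] I2 operands ready; I3 dispatched to M1
[11] I3 operands ready
[15] I2 complete
[16] R5←I2; I3 complete
[17] R4←I3; I4 dispatched to M0
[18] I4 operands ready
[23] I4 complete
[24] R6←I4
[25] I5 dispatched to M0
[26] I5 operands ready
[31] I5 complete
[32] R0←I5

cycle = 31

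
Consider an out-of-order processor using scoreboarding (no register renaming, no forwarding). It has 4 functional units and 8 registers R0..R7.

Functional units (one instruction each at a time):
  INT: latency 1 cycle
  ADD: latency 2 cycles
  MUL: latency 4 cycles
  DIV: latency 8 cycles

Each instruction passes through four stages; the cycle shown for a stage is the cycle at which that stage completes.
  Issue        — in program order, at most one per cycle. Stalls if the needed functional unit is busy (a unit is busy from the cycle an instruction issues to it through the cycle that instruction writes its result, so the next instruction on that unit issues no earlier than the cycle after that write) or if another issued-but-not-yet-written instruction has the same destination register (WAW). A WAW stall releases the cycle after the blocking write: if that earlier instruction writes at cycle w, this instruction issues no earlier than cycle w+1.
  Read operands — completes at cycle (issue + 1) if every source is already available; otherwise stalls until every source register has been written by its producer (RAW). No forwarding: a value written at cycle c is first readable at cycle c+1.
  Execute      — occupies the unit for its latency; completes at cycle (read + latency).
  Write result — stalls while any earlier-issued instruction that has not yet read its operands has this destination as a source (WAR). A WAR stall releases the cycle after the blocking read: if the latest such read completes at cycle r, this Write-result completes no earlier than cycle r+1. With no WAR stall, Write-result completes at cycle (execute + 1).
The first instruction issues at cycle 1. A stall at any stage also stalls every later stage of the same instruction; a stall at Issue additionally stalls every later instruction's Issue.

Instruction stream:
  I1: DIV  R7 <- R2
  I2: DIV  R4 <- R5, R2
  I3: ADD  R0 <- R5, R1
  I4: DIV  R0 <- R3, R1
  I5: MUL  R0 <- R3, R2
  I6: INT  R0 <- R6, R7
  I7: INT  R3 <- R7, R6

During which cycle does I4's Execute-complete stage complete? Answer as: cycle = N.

I1 -> (1, 2, 10, 11)
I2 -> (12, 13, 21, 22)  // struct: DIV busy until I1 writes@11
I3 -> (13, 14, 16, 17)
I4 -> (23, 24, 32, 33)  // struct: DIV busy until I2 writes@22
I5 -> (34, 35, 39, 40)  // WAW R0: wait I4 write@33
I6 -> (41, 42, 43, 44)  // WAW R0: wait I5 write@40
I7 -> (45, 46, 47, 48)  // struct: INT busy until I6 writes@44

cycle = 32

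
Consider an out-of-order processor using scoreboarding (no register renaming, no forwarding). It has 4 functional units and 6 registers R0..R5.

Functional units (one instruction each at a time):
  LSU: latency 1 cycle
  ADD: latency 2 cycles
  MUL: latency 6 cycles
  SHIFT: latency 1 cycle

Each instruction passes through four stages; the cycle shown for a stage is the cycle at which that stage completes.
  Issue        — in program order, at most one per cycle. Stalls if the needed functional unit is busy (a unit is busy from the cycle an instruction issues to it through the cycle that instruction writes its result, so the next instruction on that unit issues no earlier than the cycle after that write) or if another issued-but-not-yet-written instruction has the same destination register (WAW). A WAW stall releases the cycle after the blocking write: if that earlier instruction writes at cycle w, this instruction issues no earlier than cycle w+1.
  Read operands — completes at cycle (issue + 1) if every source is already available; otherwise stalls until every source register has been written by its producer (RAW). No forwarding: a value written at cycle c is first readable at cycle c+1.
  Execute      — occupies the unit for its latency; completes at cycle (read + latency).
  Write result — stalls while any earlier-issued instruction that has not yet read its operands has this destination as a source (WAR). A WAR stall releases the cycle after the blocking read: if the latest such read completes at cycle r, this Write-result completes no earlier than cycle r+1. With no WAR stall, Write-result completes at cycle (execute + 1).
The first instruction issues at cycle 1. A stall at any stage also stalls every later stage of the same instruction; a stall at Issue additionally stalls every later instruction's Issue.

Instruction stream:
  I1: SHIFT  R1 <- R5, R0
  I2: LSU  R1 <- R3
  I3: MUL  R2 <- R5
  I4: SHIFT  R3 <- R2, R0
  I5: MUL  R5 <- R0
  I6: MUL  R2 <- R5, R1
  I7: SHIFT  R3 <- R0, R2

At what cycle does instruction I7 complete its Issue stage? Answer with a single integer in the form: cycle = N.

t=1  I1 issues→SHIFT
t=2  I1 reads
t=3  I1 exec-done
t=4  I1 writes R1
t=5  I2 issues→LSU
t=6  I2 reads; I3 issues→MUL
t=7  I2 exec-done; I3 reads; I4 issues→SHIFT
t=8  I2 writes R1
t=13  I3 exec-done
t=14  I3 writes R2
t=15  I4 reads; I5 issues→MUL
t=16  I4 exec-done; I5 reads
t=17  I4 writes R3
t=22  I5 exec-done
t=23  I5 writes R5
t=24  I6 issues→MUL
t=25  I6 reads; I7 issues→SHIFT
t=31  I6 exec-done
t=32  I6 writes R2
t=33  I7 reads
t=34  I7 exec-done
t=35  I7 writes R3

cycle = 25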